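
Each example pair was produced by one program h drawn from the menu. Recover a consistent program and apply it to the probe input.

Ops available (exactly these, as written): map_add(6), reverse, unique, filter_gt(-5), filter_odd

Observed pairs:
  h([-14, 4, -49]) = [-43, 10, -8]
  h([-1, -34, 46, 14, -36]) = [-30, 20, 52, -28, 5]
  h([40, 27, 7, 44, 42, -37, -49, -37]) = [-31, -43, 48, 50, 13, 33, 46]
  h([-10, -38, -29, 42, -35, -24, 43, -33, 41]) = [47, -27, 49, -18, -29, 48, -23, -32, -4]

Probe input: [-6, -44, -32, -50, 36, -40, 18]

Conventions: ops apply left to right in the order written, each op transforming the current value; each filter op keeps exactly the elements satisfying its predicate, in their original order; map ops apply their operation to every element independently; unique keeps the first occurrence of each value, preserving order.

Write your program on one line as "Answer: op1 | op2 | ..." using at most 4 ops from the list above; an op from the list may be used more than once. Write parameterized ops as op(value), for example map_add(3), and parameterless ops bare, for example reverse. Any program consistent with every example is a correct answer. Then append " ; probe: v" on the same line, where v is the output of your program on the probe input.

reverse | unique | map_add(6) ; probe: [24, -34, 42, -44, -26, -38, 0]

Check, running the answer program on each example:
  [-14, 4, -49] -> [-49, 4, -14] -> [-49, 4, -14] -> [-43, 10, -8]
  [-1, -34, 46, 14, -36] -> [-36, 14, 46, -34, -1] -> [-36, 14, 46, -34, -1] -> [-30, 20, 52, -28, 5]
  [40, 27, 7, 44, 42, -37, -49, -37] -> [-37, -49, -37, 42, 44, 7, 27, 40] -> [-37, -49, 42, 44, 7, 27, 40] -> [-31, -43, 48, 50, 13, 33, 46]
  [-10, -38, -29, 42, -35, -24, 43, -33, 41] -> [41, -33, 43, -24, -35, 42, -29, -38, -10] -> [41, -33, 43, -24, -35, 42, -29, -38, -10] -> [47, -27, 49, -18, -29, 48, -23, -32, -4]
  probe: [-6, -44, -32, -50, 36, -40, 18] -> [18, -40, 36, -50, -32, -44, -6] -> [18, -40, 36, -50, -32, -44, -6] -> [24, -34, 42, -44, -26, -38, 0]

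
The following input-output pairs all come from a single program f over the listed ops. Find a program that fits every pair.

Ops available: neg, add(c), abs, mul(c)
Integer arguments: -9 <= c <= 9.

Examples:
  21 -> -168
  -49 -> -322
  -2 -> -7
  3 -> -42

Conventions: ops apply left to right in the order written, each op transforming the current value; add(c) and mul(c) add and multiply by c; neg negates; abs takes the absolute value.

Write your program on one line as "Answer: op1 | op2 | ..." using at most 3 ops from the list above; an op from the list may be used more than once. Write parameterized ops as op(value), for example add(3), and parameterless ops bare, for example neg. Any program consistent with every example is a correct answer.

add(3) | abs | mul(-7)

Check, running the answer program on each example:
  21 -> 24 -> 24 -> -168
  -49 -> -46 -> 46 -> -322
  -2 -> 1 -> 1 -> -7
  3 -> 6 -> 6 -> -42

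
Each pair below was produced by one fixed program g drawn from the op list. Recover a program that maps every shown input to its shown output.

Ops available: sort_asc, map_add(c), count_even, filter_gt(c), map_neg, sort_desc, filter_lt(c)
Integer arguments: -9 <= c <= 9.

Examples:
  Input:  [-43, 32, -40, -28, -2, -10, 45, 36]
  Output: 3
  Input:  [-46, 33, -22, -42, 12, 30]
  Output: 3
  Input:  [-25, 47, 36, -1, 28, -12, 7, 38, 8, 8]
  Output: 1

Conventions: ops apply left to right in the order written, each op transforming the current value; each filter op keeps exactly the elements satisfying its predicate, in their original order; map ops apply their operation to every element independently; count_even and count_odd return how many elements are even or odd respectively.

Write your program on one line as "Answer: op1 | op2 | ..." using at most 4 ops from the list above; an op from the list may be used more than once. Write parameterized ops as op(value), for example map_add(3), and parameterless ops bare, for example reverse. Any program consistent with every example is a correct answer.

filter_lt(-2) | sort_asc | sort_desc | count_even

Check, running the answer program on each example:
  [-43, 32, -40, -28, -2, -10, 45, 36] -> [-43, -40, -28, -10] -> [-43, -40, -28, -10] -> [-10, -28, -40, -43] -> 3
  [-46, 33, -22, -42, 12, 30] -> [-46, -22, -42] -> [-46, -42, -22] -> [-22, -42, -46] -> 3
  [-25, 47, 36, -1, 28, -12, 7, 38, 8, 8] -> [-25, -12] -> [-25, -12] -> [-12, -25] -> 1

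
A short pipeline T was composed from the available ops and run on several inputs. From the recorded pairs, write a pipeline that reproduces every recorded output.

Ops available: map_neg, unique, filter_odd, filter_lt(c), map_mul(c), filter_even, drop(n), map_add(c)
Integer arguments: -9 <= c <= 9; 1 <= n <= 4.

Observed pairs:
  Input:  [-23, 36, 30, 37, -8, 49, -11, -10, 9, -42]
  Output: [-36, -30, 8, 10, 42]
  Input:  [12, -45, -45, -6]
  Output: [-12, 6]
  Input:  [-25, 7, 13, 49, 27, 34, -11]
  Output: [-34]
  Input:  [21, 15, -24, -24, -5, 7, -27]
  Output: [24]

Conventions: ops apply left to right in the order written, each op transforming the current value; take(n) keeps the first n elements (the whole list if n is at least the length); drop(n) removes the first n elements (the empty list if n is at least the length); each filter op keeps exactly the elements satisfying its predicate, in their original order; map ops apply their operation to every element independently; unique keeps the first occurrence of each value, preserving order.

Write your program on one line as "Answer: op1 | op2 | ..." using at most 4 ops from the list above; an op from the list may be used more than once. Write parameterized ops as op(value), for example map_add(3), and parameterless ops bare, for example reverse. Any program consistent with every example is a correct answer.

map_neg | unique | filter_even

Check, running the answer program on each example:
  [-23, 36, 30, 37, -8, 49, -11, -10, 9, -42] -> [23, -36, -30, -37, 8, -49, 11, 10, -9, 42] -> [23, -36, -30, -37, 8, -49, 11, 10, -9, 42] -> [-36, -30, 8, 10, 42]
  [12, -45, -45, -6] -> [-12, 45, 45, 6] -> [-12, 45, 6] -> [-12, 6]
  [-25, 7, 13, 49, 27, 34, -11] -> [25, -7, -13, -49, -27, -34, 11] -> [25, -7, -13, -49, -27, -34, 11] -> [-34]
  [21, 15, -24, -24, -5, 7, -27] -> [-21, -15, 24, 24, 5, -7, 27] -> [-21, -15, 24, 5, -7, 27] -> [24]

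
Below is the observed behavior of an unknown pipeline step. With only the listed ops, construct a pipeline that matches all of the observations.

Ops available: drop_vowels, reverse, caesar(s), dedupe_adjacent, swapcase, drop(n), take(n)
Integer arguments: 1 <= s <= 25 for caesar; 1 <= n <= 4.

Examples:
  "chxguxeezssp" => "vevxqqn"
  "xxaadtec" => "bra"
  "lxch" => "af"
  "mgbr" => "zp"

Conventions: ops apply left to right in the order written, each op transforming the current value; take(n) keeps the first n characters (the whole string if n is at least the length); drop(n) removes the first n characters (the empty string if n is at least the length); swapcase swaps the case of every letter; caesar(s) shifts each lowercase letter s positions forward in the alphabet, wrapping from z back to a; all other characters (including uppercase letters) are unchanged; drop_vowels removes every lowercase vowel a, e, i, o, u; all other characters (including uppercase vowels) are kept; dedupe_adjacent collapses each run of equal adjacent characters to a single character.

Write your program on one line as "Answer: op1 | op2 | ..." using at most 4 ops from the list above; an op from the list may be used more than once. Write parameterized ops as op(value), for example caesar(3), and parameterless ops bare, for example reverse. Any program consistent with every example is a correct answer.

drop_vowels | drop(2) | caesar(24)

Check, running the answer program on each example:
  "chxguxeezssp" -> "chxgxzssp" -> "xgxzssp" -> "vevxqqn"
  "xxaadtec" -> "xxdtc" -> "dtc" -> "bra"
  "lxch" -> "lxch" -> "ch" -> "af"
  "mgbr" -> "mgbr" -> "br" -> "zp"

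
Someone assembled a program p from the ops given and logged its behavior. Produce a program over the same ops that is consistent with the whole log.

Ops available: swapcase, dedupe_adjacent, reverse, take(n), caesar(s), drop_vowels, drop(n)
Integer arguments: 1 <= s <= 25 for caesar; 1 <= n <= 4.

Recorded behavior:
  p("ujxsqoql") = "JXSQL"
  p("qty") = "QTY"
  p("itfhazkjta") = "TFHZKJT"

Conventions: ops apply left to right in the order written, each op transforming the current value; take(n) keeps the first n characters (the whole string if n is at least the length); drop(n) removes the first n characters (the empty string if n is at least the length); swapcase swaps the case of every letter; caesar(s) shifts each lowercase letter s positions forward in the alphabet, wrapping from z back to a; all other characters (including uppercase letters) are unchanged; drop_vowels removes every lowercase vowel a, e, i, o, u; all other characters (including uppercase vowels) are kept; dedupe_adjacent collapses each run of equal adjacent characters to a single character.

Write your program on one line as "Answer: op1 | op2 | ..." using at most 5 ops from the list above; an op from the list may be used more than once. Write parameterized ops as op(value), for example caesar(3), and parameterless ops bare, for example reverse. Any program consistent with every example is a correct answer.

reverse | drop_vowels | swapcase | reverse | dedupe_adjacent

Check, running the answer program on each example:
  "ujxsqoql" -> "lqoqsxju" -> "lqqsxj" -> "LQQSXJ" -> "JXSQQL" -> "JXSQL"
  "qty" -> "ytq" -> "ytq" -> "YTQ" -> "QTY" -> "QTY"
  "itfhazkjta" -> "atjkzahfti" -> "tjkzhft" -> "TJKZHFT" -> "TFHZKJT" -> "TFHZKJT"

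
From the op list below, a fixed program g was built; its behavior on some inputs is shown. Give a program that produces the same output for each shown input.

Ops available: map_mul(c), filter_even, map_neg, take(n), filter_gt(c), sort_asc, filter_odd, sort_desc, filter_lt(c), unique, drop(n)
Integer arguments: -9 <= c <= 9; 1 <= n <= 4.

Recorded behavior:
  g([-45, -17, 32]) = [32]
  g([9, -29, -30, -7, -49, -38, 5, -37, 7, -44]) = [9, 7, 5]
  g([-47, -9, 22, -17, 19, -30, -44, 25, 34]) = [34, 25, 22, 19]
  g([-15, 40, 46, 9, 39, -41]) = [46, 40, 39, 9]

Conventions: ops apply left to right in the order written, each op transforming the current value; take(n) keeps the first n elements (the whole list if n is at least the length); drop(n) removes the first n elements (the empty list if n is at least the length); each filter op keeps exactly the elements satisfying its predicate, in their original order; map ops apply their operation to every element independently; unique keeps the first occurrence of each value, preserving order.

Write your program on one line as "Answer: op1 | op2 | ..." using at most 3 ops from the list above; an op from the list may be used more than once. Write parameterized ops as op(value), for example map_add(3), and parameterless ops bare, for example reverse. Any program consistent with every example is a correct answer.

sort_desc | filter_gt(-1)

Check, running the answer program on each example:
  [-45, -17, 32] -> [32, -17, -45] -> [32]
  [9, -29, -30, -7, -49, -38, 5, -37, 7, -44] -> [9, 7, 5, -7, -29, -30, -37, -38, -44, -49] -> [9, 7, 5]
  [-47, -9, 22, -17, 19, -30, -44, 25, 34] -> [34, 25, 22, 19, -9, -17, -30, -44, -47] -> [34, 25, 22, 19]
  [-15, 40, 46, 9, 39, -41] -> [46, 40, 39, 9, -15, -41] -> [46, 40, 39, 9]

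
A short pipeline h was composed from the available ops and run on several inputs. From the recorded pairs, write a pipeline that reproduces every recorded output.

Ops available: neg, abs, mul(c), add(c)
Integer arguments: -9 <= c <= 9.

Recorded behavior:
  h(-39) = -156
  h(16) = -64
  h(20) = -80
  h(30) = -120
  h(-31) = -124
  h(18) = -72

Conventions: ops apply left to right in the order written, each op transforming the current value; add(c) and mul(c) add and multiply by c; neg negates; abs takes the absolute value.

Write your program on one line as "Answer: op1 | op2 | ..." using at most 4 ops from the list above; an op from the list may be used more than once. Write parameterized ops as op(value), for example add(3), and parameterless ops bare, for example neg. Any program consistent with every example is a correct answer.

abs | neg | mul(-4) | neg

Check, running the answer program on each example:
  -39 -> 39 -> -39 -> 156 -> -156
  16 -> 16 -> -16 -> 64 -> -64
  20 -> 20 -> -20 -> 80 -> -80
  30 -> 30 -> -30 -> 120 -> -120
  -31 -> 31 -> -31 -> 124 -> -124
  18 -> 18 -> -18 -> 72 -> -72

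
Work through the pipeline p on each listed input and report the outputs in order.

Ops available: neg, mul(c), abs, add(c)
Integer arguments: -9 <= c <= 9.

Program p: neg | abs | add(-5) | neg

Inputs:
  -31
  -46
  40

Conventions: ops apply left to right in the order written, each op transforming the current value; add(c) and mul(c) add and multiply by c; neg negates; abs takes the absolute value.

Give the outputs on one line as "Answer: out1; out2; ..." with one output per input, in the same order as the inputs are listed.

-26; -41; -35

Execution, op by op:
  -31 -> 31 -> 31 -> 26 -> -26
  -46 -> 46 -> 46 -> 41 -> -41
  40 -> -40 -> 40 -> 35 -> -35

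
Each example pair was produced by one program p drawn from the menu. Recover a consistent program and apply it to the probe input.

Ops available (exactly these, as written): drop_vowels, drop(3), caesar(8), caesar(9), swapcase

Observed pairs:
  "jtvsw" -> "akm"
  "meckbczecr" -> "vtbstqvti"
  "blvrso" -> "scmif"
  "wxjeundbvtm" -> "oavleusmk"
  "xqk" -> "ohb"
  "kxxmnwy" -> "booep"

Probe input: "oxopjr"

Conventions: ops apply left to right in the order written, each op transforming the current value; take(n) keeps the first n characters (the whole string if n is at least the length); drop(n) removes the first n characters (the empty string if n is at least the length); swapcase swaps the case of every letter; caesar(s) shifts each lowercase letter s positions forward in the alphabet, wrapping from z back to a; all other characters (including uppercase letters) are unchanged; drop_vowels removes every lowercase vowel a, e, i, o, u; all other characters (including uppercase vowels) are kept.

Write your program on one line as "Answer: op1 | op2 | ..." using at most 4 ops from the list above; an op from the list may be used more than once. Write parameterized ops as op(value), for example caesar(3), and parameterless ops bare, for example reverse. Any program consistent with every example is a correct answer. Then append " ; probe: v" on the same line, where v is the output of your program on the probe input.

caesar(8) | drop_vowels | caesar(9) ; probe: "fofgai"

Check, running the answer program on each example:
  "jtvsw" -> "rbdae" -> "rbd" -> "akm"
  "meckbczecr" -> "umksjkhmkz" -> "mksjkhmkz" -> "vtbstqvti"
  "blvrso" -> "jtdzaw" -> "jtdzw" -> "scmif"
  "wxjeundbvtm" -> "efrmcvljdbu" -> "frmcvljdb" -> "oavleusmk"
  "xqk" -> "fys" -> "fys" -> "ohb"
  "kxxmnwy" -> "sffuveg" -> "sffvg" -> "booep"
  probe: "oxopjr" -> "wfwxrz" -> "wfwxrz" -> "fofgai"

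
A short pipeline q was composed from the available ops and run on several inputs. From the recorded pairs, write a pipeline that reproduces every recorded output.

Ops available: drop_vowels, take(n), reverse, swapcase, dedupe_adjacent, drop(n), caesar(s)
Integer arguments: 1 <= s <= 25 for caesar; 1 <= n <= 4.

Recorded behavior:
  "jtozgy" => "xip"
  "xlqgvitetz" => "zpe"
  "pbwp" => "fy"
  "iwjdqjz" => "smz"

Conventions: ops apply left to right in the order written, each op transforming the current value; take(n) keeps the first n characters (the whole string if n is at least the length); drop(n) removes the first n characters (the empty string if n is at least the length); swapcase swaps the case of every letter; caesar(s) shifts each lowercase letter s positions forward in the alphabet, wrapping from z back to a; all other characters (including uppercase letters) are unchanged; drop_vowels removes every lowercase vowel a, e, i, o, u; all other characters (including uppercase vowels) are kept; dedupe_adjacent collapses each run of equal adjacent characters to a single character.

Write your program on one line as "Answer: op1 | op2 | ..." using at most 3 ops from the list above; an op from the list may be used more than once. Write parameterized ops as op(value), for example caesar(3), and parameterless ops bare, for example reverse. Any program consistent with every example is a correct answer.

drop(2) | take(3) | caesar(9)

Check, running the answer program on each example:
  "jtozgy" -> "ozgy" -> "ozg" -> "xip"
  "xlqgvitetz" -> "qgvitetz" -> "qgv" -> "zpe"
  "pbwp" -> "wp" -> "wp" -> "fy"
  "iwjdqjz" -> "jdqjz" -> "jdq" -> "smz"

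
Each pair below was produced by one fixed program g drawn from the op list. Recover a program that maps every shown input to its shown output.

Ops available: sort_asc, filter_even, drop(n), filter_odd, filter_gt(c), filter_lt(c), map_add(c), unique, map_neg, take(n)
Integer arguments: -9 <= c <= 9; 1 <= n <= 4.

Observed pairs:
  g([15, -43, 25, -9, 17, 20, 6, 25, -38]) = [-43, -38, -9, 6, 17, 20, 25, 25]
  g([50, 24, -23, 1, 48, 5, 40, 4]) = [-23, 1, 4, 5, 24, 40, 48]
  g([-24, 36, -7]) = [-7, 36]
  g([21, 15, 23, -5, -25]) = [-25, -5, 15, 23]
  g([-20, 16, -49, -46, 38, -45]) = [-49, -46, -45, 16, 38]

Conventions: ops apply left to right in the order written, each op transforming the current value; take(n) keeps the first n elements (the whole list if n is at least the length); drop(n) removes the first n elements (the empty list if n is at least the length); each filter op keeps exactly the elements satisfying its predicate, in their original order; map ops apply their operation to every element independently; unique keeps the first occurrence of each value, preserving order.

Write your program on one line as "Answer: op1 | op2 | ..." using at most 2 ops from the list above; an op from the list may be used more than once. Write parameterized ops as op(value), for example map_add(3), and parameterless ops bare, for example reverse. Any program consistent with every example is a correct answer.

drop(1) | sort_asc

Check, running the answer program on each example:
  [15, -43, 25, -9, 17, 20, 6, 25, -38] -> [-43, 25, -9, 17, 20, 6, 25, -38] -> [-43, -38, -9, 6, 17, 20, 25, 25]
  [50, 24, -23, 1, 48, 5, 40, 4] -> [24, -23, 1, 48, 5, 40, 4] -> [-23, 1, 4, 5, 24, 40, 48]
  [-24, 36, -7] -> [36, -7] -> [-7, 36]
  [21, 15, 23, -5, -25] -> [15, 23, -5, -25] -> [-25, -5, 15, 23]
  [-20, 16, -49, -46, 38, -45] -> [16, -49, -46, 38, -45] -> [-49, -46, -45, 16, 38]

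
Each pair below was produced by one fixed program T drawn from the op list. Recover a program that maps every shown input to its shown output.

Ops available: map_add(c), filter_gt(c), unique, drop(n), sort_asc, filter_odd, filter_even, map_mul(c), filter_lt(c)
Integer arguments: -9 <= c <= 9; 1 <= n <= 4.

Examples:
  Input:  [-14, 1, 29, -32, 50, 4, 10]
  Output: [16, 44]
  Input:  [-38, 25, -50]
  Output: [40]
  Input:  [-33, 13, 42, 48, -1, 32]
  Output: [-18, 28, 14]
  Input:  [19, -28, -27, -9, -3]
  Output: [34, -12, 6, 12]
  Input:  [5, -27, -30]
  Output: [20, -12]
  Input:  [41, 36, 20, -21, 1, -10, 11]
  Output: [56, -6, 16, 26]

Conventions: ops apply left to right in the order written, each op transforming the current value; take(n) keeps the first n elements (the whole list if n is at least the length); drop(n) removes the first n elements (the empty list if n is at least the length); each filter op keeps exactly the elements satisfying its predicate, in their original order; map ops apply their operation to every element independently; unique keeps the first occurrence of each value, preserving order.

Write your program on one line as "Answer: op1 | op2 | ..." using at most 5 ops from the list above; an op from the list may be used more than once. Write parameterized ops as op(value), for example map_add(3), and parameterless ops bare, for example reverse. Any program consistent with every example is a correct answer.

filter_odd | map_add(2) | map_add(8) | map_add(5)

Check, running the answer program on each example:
  [-14, 1, 29, -32, 50, 4, 10] -> [1, 29] -> [3, 31] -> [11, 39] -> [16, 44]
  [-38, 25, -50] -> [25] -> [27] -> [35] -> [40]
  [-33, 13, 42, 48, -1, 32] -> [-33, 13, -1] -> [-31, 15, 1] -> [-23, 23, 9] -> [-18, 28, 14]
  [19, -28, -27, -9, -3] -> [19, -27, -9, -3] -> [21, -25, -7, -1] -> [29, -17, 1, 7] -> [34, -12, 6, 12]
  [5, -27, -30] -> [5, -27] -> [7, -25] -> [15, -17] -> [20, -12]
  [41, 36, 20, -21, 1, -10, 11] -> [41, -21, 1, 11] -> [43, -19, 3, 13] -> [51, -11, 11, 21] -> [56, -6, 16, 26]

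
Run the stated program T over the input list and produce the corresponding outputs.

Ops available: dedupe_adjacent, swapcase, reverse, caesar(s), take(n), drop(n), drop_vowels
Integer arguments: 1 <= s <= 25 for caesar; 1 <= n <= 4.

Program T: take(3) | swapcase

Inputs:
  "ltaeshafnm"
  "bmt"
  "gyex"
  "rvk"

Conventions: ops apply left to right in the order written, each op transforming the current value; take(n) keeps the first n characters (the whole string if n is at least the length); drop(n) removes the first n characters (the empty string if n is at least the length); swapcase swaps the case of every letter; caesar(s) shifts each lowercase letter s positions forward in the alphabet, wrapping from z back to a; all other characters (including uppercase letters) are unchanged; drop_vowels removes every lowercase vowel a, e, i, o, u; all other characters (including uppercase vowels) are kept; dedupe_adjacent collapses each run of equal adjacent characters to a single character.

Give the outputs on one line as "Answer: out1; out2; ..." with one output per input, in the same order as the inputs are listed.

Execution, op by op:
  "ltaeshafnm" -> "lta" -> "LTA"
  "bmt" -> "bmt" -> "BMT"
  "gyex" -> "gye" -> "GYE"
  "rvk" -> "rvk" -> "RVK"

"LTA"; "BMT"; "GYE"; "RVK"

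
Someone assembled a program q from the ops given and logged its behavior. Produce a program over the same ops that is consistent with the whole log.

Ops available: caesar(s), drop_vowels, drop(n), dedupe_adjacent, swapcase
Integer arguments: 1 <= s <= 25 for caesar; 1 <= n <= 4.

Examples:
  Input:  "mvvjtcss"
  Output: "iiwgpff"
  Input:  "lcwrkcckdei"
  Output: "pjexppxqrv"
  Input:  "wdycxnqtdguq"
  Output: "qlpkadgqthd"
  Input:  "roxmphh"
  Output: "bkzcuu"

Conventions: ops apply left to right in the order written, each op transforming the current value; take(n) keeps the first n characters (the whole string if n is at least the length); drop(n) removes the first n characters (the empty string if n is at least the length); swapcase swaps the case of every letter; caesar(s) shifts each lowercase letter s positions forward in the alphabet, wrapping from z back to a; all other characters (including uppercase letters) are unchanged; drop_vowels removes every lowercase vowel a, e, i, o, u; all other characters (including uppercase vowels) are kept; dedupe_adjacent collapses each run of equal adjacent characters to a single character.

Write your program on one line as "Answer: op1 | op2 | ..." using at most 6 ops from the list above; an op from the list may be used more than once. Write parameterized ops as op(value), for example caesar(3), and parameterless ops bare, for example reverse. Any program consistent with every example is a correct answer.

caesar(16) | swapcase | drop(1) | swapcase | caesar(23)

Check, running the answer program on each example:
  "mvvjtcss" -> "cllzjsii" -> "CLLZJSII" -> "LLZJSII" -> "llzjsii" -> "iiwgpff"
  "lcwrkcckdei" -> "bsmhassatuy" -> "BSMHASSATUY" -> "SMHASSATUY" -> "smhassatuy" -> "pjexppxqrv"
  "wdycxnqtdguq" -> "mtosndgjtwkg" -> "MTOSNDGJTWKG" -> "TOSNDGJTWKG" -> "tosndgjtwkg" -> "qlpkadgqthd"
  "roxmphh" -> "hencfxx" -> "HENCFXX" -> "ENCFXX" -> "encfxx" -> "bkzcuu"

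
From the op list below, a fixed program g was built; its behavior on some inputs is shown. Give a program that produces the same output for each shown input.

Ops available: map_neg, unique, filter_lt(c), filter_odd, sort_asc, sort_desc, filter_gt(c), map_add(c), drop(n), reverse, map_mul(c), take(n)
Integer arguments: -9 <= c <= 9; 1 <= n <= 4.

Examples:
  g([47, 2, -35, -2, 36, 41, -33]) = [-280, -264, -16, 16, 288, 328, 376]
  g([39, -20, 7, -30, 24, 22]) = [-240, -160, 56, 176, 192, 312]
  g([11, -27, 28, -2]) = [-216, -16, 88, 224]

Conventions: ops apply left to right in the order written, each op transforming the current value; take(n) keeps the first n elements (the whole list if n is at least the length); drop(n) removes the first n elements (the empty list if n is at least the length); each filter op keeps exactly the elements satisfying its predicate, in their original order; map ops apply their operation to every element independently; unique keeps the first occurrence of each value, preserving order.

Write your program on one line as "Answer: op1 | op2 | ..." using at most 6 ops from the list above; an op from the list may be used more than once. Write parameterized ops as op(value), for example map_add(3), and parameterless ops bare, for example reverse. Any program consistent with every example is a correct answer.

map_mul(8) | map_add(-3) | sort_desc | map_add(3) | sort_asc

Check, running the answer program on each example:
  [47, 2, -35, -2, 36, 41, -33] -> [376, 16, -280, -16, 288, 328, -264] -> [373, 13, -283, -19, 285, 325, -267] -> [373, 325, 285, 13, -19, -267, -283] -> [376, 328, 288, 16, -16, -264, -280] -> [-280, -264, -16, 16, 288, 328, 376]
  [39, -20, 7, -30, 24, 22] -> [312, -160, 56, -240, 192, 176] -> [309, -163, 53, -243, 189, 173] -> [309, 189, 173, 53, -163, -243] -> [312, 192, 176, 56, -160, -240] -> [-240, -160, 56, 176, 192, 312]
  [11, -27, 28, -2] -> [88, -216, 224, -16] -> [85, -219, 221, -19] -> [221, 85, -19, -219] -> [224, 88, -16, -216] -> [-216, -16, 88, 224]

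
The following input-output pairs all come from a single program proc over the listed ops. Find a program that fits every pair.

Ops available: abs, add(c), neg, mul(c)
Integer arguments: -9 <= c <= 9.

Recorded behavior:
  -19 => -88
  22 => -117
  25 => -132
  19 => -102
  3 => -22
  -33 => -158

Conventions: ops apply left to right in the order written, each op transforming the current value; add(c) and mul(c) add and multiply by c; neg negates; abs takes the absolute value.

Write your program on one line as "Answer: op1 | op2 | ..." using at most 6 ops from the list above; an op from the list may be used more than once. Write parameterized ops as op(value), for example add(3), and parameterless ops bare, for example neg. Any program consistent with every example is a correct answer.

mul(-5) | neg | add(7) | abs | neg

Check, running the answer program on each example:
  -19 -> 95 -> -95 -> -88 -> 88 -> -88
  22 -> -110 -> 110 -> 117 -> 117 -> -117
  25 -> -125 -> 125 -> 132 -> 132 -> -132
  19 -> -95 -> 95 -> 102 -> 102 -> -102
  3 -> -15 -> 15 -> 22 -> 22 -> -22
  -33 -> 165 -> -165 -> -158 -> 158 -> -158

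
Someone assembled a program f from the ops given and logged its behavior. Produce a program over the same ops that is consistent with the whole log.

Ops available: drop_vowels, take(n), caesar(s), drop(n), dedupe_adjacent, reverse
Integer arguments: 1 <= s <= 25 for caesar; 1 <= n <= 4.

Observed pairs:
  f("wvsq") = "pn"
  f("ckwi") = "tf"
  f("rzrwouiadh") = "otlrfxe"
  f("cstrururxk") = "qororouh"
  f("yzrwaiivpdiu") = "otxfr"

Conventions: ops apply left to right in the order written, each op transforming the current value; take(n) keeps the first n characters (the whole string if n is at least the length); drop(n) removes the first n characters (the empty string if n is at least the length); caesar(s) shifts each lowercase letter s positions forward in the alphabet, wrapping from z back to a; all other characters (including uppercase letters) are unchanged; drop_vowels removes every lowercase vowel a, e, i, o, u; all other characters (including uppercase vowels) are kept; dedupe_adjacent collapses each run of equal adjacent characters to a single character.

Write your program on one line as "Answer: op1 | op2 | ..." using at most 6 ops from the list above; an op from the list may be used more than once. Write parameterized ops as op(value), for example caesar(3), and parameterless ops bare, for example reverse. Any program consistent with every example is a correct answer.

caesar(5) | drop(2) | drop_vowels | dedupe_adjacent | caesar(18)

Check, running the answer program on each example:
  "wvsq" -> "baxv" -> "xv" -> "xv" -> "xv" -> "pn"
  "ckwi" -> "hpbn" -> "bn" -> "bn" -> "bn" -> "tf"
  "rzrwouiadh" -> "wewbtznfim" -> "wbtznfim" -> "wbtznfm" -> "wbtznfm" -> "otlrfxe"
  "cstrururxk" -> "hxywzwzwcp" -> "ywzwzwcp" -> "ywzwzwcp" -> "ywzwzwcp" -> "qororouh"
  "yzrwaiivpdiu" -> "dewbfnnauinz" -> "wbfnnauinz" -> "wbfnnnz" -> "wbfnz" -> "otxfr"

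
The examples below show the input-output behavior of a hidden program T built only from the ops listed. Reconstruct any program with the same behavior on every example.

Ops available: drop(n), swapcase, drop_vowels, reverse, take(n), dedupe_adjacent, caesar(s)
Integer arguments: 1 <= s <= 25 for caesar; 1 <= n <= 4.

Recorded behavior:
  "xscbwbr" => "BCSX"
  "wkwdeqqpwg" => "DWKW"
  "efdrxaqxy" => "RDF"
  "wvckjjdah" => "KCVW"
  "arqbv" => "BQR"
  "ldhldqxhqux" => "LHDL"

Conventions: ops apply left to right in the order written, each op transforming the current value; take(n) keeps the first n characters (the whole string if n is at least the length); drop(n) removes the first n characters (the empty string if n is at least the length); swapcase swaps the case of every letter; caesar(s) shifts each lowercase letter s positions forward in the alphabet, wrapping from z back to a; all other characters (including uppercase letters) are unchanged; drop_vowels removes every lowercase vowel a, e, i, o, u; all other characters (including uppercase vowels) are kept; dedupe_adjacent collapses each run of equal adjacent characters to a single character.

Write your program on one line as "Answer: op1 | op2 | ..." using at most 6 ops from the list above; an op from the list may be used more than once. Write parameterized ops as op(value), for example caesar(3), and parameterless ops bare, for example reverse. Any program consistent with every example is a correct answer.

dedupe_adjacent | take(4) | drop_vowels | swapcase | reverse

Check, running the answer program on each example:
  "xscbwbr" -> "xscbwbr" -> "xscb" -> "xscb" -> "XSCB" -> "BCSX"
  "wkwdeqqpwg" -> "wkwdeqpwg" -> "wkwd" -> "wkwd" -> "WKWD" -> "DWKW"
  "efdrxaqxy" -> "efdrxaqxy" -> "efdr" -> "fdr" -> "FDR" -> "RDF"
  "wvckjjdah" -> "wvckjdah" -> "wvck" -> "wvck" -> "WVCK" -> "KCVW"
  "arqbv" -> "arqbv" -> "arqb" -> "rqb" -> "RQB" -> "BQR"
  "ldhldqxhqux" -> "ldhldqxhqux" -> "ldhl" -> "ldhl" -> "LDHL" -> "LHDL"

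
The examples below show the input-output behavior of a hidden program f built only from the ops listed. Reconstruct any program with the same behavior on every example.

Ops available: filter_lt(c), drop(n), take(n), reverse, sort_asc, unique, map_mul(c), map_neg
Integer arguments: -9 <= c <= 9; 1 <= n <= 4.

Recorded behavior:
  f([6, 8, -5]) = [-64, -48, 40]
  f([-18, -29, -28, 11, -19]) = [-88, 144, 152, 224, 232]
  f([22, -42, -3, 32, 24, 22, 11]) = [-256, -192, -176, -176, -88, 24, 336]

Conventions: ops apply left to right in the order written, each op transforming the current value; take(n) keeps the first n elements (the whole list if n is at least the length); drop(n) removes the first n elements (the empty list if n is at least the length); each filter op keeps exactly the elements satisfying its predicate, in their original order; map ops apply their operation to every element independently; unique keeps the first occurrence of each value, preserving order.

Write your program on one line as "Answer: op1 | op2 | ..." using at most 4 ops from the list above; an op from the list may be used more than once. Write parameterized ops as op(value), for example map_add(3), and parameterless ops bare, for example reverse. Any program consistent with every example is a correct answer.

map_mul(8) | map_neg | sort_asc

Check, running the answer program on each example:
  [6, 8, -5] -> [48, 64, -40] -> [-48, -64, 40] -> [-64, -48, 40]
  [-18, -29, -28, 11, -19] -> [-144, -232, -224, 88, -152] -> [144, 232, 224, -88, 152] -> [-88, 144, 152, 224, 232]
  [22, -42, -3, 32, 24, 22, 11] -> [176, -336, -24, 256, 192, 176, 88] -> [-176, 336, 24, -256, -192, -176, -88] -> [-256, -192, -176, -176, -88, 24, 336]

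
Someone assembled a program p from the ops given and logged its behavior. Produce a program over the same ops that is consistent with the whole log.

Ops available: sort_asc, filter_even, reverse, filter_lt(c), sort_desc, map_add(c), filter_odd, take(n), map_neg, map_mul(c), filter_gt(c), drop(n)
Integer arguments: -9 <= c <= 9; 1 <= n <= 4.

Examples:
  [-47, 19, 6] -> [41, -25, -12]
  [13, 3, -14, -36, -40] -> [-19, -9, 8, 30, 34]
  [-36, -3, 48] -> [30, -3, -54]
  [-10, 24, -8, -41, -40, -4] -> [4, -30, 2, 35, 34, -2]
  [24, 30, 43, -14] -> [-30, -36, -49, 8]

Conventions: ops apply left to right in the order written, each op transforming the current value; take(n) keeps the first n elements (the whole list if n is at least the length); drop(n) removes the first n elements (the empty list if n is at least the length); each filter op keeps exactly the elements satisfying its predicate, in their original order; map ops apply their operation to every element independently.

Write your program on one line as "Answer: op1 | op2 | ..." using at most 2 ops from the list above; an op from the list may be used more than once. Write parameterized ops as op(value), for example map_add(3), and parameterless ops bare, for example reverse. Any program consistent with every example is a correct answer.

map_neg | map_add(-6)

Check, running the answer program on each example:
  [-47, 19, 6] -> [47, -19, -6] -> [41, -25, -12]
  [13, 3, -14, -36, -40] -> [-13, -3, 14, 36, 40] -> [-19, -9, 8, 30, 34]
  [-36, -3, 48] -> [36, 3, -48] -> [30, -3, -54]
  [-10, 24, -8, -41, -40, -4] -> [10, -24, 8, 41, 40, 4] -> [4, -30, 2, 35, 34, -2]
  [24, 30, 43, -14] -> [-24, -30, -43, 14] -> [-30, -36, -49, 8]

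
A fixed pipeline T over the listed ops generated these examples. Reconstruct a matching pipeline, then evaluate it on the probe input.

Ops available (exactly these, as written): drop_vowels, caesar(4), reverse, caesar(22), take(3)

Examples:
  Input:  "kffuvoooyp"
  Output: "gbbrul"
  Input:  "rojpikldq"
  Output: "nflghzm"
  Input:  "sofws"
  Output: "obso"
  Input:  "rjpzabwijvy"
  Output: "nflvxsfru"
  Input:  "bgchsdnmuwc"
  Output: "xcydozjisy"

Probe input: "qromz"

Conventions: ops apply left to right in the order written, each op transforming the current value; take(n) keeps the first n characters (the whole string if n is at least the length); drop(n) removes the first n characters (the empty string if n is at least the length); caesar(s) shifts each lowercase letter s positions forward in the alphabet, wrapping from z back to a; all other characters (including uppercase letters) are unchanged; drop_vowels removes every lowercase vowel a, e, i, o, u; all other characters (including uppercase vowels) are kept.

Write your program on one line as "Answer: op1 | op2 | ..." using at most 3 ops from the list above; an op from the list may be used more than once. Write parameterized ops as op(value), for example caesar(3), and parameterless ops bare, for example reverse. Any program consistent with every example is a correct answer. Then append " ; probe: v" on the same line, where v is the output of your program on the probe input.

drop_vowels | caesar(22) ; probe: "mniv"

Check, running the answer program on each example:
  "kffuvoooyp" -> "kffvyp" -> "gbbrul"
  "rojpikldq" -> "rjpkldq" -> "nflghzm"
  "sofws" -> "sfws" -> "obso"
  "rjpzabwijvy" -> "rjpzbwjvy" -> "nflvxsfru"
  "bgchsdnmuwc" -> "bgchsdnmwc" -> "xcydozjisy"
  probe: "qromz" -> "qrmz" -> "mniv"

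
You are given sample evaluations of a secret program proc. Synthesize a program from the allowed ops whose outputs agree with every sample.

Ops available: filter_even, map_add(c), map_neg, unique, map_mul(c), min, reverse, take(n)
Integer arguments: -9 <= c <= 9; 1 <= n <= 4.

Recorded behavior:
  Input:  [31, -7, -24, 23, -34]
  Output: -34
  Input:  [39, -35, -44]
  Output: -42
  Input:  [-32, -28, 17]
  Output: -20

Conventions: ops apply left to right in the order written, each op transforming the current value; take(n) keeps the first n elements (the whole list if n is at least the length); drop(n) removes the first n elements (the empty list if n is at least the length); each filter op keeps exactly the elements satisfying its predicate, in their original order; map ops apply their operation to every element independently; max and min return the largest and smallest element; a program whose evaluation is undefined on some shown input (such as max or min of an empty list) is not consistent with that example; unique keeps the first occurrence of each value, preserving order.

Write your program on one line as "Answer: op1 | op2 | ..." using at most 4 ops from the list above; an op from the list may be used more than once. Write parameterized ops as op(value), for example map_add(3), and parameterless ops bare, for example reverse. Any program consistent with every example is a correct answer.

map_neg | map_add(-3) | reverse | min

Check, running the answer program on each example:
  [31, -7, -24, 23, -34] -> [-31, 7, 24, -23, 34] -> [-34, 4, 21, -26, 31] -> [31, -26, 21, 4, -34] -> -34
  [39, -35, -44] -> [-39, 35, 44] -> [-42, 32, 41] -> [41, 32, -42] -> -42
  [-32, -28, 17] -> [32, 28, -17] -> [29, 25, -20] -> [-20, 25, 29] -> -20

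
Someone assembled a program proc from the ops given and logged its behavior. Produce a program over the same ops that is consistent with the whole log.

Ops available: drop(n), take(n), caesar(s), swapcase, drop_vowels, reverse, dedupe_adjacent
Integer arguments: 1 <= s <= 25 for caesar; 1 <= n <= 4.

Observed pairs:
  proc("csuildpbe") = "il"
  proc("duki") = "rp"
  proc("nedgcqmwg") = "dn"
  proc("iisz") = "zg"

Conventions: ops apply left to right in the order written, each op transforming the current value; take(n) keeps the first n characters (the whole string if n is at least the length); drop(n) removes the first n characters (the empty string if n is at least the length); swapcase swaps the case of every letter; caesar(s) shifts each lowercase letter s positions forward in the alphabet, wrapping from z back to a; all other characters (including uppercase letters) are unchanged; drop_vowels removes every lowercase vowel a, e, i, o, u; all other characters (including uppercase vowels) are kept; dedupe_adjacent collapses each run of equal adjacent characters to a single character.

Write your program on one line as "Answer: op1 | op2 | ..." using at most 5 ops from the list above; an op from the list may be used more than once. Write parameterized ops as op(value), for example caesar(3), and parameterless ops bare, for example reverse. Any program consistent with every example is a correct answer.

reverse | take(2) | reverse | caesar(16) | caesar(17)

Check, running the answer program on each example:
  "csuildpbe" -> "ebpdliusc" -> "eb" -> "be" -> "ru" -> "il"
  "duki" -> "ikud" -> "ik" -> "ki" -> "ay" -> "rp"
  "nedgcqmwg" -> "gwmqcgden" -> "gw" -> "wg" -> "mw" -> "dn"
  "iisz" -> "zsii" -> "zs" -> "sz" -> "ip" -> "zg"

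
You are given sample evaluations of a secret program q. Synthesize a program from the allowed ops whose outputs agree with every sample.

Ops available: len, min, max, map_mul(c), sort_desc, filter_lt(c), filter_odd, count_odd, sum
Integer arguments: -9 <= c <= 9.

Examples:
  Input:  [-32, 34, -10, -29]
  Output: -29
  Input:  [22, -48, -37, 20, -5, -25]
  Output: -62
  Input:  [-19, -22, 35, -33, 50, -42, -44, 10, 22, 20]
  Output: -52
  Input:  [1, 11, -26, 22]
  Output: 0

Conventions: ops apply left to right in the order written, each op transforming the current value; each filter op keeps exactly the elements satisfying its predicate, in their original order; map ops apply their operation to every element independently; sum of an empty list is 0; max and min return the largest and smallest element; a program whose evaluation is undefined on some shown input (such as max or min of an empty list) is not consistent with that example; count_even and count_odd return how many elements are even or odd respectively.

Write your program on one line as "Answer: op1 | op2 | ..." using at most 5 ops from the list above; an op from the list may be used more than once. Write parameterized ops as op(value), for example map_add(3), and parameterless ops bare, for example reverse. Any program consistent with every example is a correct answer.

filter_lt(-7) | sort_desc | filter_odd | sum

Check, running the answer program on each example:
  [-32, 34, -10, -29] -> [-32, -10, -29] -> [-10, -29, -32] -> [-29] -> -29
  [22, -48, -37, 20, -5, -25] -> [-48, -37, -25] -> [-25, -37, -48] -> [-25, -37] -> -62
  [-19, -22, 35, -33, 50, -42, -44, 10, 22, 20] -> [-19, -22, -33, -42, -44] -> [-19, -22, -33, -42, -44] -> [-19, -33] -> -52
  [1, 11, -26, 22] -> [-26] -> [-26] -> [] -> 0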